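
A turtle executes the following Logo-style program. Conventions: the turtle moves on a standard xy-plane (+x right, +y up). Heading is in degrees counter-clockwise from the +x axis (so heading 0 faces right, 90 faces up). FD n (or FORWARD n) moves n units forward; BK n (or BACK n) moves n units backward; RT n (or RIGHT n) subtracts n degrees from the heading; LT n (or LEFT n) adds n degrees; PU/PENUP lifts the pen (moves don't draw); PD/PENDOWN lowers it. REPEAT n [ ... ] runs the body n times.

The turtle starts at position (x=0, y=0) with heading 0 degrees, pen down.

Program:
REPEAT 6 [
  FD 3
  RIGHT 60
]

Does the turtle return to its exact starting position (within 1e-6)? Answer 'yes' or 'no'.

Answer: yes

Derivation:
Executing turtle program step by step:
Start: pos=(0,0), heading=0, pen down
REPEAT 6 [
  -- iteration 1/6 --
  FD 3: (0,0) -> (3,0) [heading=0, draw]
  RT 60: heading 0 -> 300
  -- iteration 2/6 --
  FD 3: (3,0) -> (4.5,-2.598) [heading=300, draw]
  RT 60: heading 300 -> 240
  -- iteration 3/6 --
  FD 3: (4.5,-2.598) -> (3,-5.196) [heading=240, draw]
  RT 60: heading 240 -> 180
  -- iteration 4/6 --
  FD 3: (3,-5.196) -> (0,-5.196) [heading=180, draw]
  RT 60: heading 180 -> 120
  -- iteration 5/6 --
  FD 3: (0,-5.196) -> (-1.5,-2.598) [heading=120, draw]
  RT 60: heading 120 -> 60
  -- iteration 6/6 --
  FD 3: (-1.5,-2.598) -> (0,0) [heading=60, draw]
  RT 60: heading 60 -> 0
]
Final: pos=(0,0), heading=0, 6 segment(s) drawn

Start position: (0, 0)
Final position: (0, 0)
Distance = 0; < 1e-6 -> CLOSED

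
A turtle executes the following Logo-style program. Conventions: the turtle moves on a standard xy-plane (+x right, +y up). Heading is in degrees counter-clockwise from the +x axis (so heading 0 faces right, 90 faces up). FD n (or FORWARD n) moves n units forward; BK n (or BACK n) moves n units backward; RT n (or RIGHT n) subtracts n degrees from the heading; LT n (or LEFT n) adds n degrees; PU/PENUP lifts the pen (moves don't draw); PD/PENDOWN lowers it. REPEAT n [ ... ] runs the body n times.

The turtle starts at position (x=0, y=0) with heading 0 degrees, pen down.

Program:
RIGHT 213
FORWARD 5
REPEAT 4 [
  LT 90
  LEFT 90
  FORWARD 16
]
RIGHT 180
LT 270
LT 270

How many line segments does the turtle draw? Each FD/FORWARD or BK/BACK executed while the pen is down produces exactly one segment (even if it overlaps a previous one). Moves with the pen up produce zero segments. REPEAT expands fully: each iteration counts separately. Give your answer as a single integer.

Answer: 5

Derivation:
Executing turtle program step by step:
Start: pos=(0,0), heading=0, pen down
RT 213: heading 0 -> 147
FD 5: (0,0) -> (-4.193,2.723) [heading=147, draw]
REPEAT 4 [
  -- iteration 1/4 --
  LT 90: heading 147 -> 237
  LT 90: heading 237 -> 327
  FD 16: (-4.193,2.723) -> (9.225,-5.991) [heading=327, draw]
  -- iteration 2/4 --
  LT 90: heading 327 -> 57
  LT 90: heading 57 -> 147
  FD 16: (9.225,-5.991) -> (-4.193,2.723) [heading=147, draw]
  -- iteration 3/4 --
  LT 90: heading 147 -> 237
  LT 90: heading 237 -> 327
  FD 16: (-4.193,2.723) -> (9.225,-5.991) [heading=327, draw]
  -- iteration 4/4 --
  LT 90: heading 327 -> 57
  LT 90: heading 57 -> 147
  FD 16: (9.225,-5.991) -> (-4.193,2.723) [heading=147, draw]
]
RT 180: heading 147 -> 327
LT 270: heading 327 -> 237
LT 270: heading 237 -> 147
Final: pos=(-4.193,2.723), heading=147, 5 segment(s) drawn
Segments drawn: 5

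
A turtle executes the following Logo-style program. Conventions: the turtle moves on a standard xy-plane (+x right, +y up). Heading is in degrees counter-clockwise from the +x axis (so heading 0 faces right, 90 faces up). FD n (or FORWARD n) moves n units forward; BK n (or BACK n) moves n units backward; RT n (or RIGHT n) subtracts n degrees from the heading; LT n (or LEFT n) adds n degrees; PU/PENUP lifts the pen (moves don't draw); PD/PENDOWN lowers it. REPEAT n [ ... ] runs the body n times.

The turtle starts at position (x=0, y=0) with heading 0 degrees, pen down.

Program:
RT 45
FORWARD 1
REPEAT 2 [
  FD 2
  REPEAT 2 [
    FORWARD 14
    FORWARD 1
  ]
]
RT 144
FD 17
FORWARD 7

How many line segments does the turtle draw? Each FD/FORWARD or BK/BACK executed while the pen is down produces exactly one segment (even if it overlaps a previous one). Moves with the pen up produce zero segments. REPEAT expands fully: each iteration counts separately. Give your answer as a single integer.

Answer: 13

Derivation:
Executing turtle program step by step:
Start: pos=(0,0), heading=0, pen down
RT 45: heading 0 -> 315
FD 1: (0,0) -> (0.707,-0.707) [heading=315, draw]
REPEAT 2 [
  -- iteration 1/2 --
  FD 2: (0.707,-0.707) -> (2.121,-2.121) [heading=315, draw]
  REPEAT 2 [
    -- iteration 1/2 --
    FD 14: (2.121,-2.121) -> (12.021,-12.021) [heading=315, draw]
    FD 1: (12.021,-12.021) -> (12.728,-12.728) [heading=315, draw]
    -- iteration 2/2 --
    FD 14: (12.728,-12.728) -> (22.627,-22.627) [heading=315, draw]
    FD 1: (22.627,-22.627) -> (23.335,-23.335) [heading=315, draw]
  ]
  -- iteration 2/2 --
  FD 2: (23.335,-23.335) -> (24.749,-24.749) [heading=315, draw]
  REPEAT 2 [
    -- iteration 1/2 --
    FD 14: (24.749,-24.749) -> (34.648,-34.648) [heading=315, draw]
    FD 1: (34.648,-34.648) -> (35.355,-35.355) [heading=315, draw]
    -- iteration 2/2 --
    FD 14: (35.355,-35.355) -> (45.255,-45.255) [heading=315, draw]
    FD 1: (45.255,-45.255) -> (45.962,-45.962) [heading=315, draw]
  ]
]
RT 144: heading 315 -> 171
FD 17: (45.962,-45.962) -> (29.171,-43.303) [heading=171, draw]
FD 7: (29.171,-43.303) -> (22.257,-42.208) [heading=171, draw]
Final: pos=(22.257,-42.208), heading=171, 13 segment(s) drawn
Segments drawn: 13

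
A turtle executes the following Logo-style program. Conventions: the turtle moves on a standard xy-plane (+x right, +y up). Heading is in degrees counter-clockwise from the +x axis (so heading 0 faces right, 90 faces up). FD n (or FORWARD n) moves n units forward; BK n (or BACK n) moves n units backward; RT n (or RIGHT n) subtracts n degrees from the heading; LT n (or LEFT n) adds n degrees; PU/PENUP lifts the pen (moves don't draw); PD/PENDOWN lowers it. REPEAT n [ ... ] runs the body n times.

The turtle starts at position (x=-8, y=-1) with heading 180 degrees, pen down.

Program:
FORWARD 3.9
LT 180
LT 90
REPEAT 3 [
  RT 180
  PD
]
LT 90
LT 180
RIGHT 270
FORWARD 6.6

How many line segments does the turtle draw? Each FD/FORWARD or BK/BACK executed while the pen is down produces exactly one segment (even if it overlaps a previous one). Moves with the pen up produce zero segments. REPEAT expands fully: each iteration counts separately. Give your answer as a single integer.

Answer: 2

Derivation:
Executing turtle program step by step:
Start: pos=(-8,-1), heading=180, pen down
FD 3.9: (-8,-1) -> (-11.9,-1) [heading=180, draw]
LT 180: heading 180 -> 0
LT 90: heading 0 -> 90
REPEAT 3 [
  -- iteration 1/3 --
  RT 180: heading 90 -> 270
  PD: pen down
  -- iteration 2/3 --
  RT 180: heading 270 -> 90
  PD: pen down
  -- iteration 3/3 --
  RT 180: heading 90 -> 270
  PD: pen down
]
LT 90: heading 270 -> 0
LT 180: heading 0 -> 180
RT 270: heading 180 -> 270
FD 6.6: (-11.9,-1) -> (-11.9,-7.6) [heading=270, draw]
Final: pos=(-11.9,-7.6), heading=270, 2 segment(s) drawn
Segments drawn: 2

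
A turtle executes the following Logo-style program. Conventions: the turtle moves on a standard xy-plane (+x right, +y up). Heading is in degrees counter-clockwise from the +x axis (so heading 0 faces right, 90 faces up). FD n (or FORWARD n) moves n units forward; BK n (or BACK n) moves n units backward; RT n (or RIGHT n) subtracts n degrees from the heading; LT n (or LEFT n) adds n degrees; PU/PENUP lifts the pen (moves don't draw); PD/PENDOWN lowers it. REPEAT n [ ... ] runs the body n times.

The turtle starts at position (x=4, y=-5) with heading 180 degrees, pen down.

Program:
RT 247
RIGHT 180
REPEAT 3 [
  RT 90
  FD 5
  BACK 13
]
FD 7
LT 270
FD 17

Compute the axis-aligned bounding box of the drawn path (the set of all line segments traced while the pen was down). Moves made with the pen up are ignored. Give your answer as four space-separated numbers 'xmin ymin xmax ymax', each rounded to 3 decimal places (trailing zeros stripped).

Executing turtle program step by step:
Start: pos=(4,-5), heading=180, pen down
RT 247: heading 180 -> 293
RT 180: heading 293 -> 113
REPEAT 3 [
  -- iteration 1/3 --
  RT 90: heading 113 -> 23
  FD 5: (4,-5) -> (8.603,-3.046) [heading=23, draw]
  BK 13: (8.603,-3.046) -> (-3.364,-8.126) [heading=23, draw]
  -- iteration 2/3 --
  RT 90: heading 23 -> 293
  FD 5: (-3.364,-8.126) -> (-1.41,-12.728) [heading=293, draw]
  BK 13: (-1.41,-12.728) -> (-6.49,-0.762) [heading=293, draw]
  -- iteration 3/3 --
  RT 90: heading 293 -> 203
  FD 5: (-6.49,-0.762) -> (-11.092,-2.715) [heading=203, draw]
  BK 13: (-11.092,-2.715) -> (0.874,2.364) [heading=203, draw]
]
FD 7: (0.874,2.364) -> (-5.569,-0.371) [heading=203, draw]
LT 270: heading 203 -> 113
FD 17: (-5.569,-0.371) -> (-12.212,15.278) [heading=113, draw]
Final: pos=(-12.212,15.278), heading=113, 8 segment(s) drawn

Segment endpoints: x in {-12.212, -11.092, -6.49, -5.569, -3.364, -1.41, 0.874, 4, 8.603}, y in {-12.728, -8.126, -5, -3.046, -2.715, -0.762, -0.371, 2.364, 15.278}
xmin=-12.212, ymin=-12.728, xmax=8.603, ymax=15.278

Answer: -12.212 -12.728 8.603 15.278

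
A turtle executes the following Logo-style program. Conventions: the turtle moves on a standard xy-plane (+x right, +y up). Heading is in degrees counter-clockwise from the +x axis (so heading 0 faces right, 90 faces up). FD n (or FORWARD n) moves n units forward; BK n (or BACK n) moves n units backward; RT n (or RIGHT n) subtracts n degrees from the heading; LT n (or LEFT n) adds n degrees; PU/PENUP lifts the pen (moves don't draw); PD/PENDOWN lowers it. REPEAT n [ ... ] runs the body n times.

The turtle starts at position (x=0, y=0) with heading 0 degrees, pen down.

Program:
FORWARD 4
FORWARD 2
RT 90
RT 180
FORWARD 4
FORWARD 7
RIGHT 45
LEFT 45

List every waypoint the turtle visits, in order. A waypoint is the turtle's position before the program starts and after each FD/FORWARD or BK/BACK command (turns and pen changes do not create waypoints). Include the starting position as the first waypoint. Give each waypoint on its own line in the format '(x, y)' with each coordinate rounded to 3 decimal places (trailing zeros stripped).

Answer: (0, 0)
(4, 0)
(6, 0)
(6, 4)
(6, 11)

Derivation:
Executing turtle program step by step:
Start: pos=(0,0), heading=0, pen down
FD 4: (0,0) -> (4,0) [heading=0, draw]
FD 2: (4,0) -> (6,0) [heading=0, draw]
RT 90: heading 0 -> 270
RT 180: heading 270 -> 90
FD 4: (6,0) -> (6,4) [heading=90, draw]
FD 7: (6,4) -> (6,11) [heading=90, draw]
RT 45: heading 90 -> 45
LT 45: heading 45 -> 90
Final: pos=(6,11), heading=90, 4 segment(s) drawn
Waypoints (5 total):
(0, 0)
(4, 0)
(6, 0)
(6, 4)
(6, 11)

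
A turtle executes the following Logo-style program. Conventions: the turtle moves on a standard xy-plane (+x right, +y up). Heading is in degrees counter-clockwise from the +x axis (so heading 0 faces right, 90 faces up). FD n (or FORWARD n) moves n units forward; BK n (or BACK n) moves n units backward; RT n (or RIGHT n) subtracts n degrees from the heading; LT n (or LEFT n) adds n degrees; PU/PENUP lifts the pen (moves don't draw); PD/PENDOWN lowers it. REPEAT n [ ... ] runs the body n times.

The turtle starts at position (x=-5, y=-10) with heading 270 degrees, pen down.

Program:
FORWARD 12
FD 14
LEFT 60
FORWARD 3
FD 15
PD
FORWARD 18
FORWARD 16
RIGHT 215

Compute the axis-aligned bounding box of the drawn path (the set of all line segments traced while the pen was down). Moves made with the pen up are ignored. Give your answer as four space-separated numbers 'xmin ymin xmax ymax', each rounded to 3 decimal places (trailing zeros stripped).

Executing turtle program step by step:
Start: pos=(-5,-10), heading=270, pen down
FD 12: (-5,-10) -> (-5,-22) [heading=270, draw]
FD 14: (-5,-22) -> (-5,-36) [heading=270, draw]
LT 60: heading 270 -> 330
FD 3: (-5,-36) -> (-2.402,-37.5) [heading=330, draw]
FD 15: (-2.402,-37.5) -> (10.588,-45) [heading=330, draw]
PD: pen down
FD 18: (10.588,-45) -> (26.177,-54) [heading=330, draw]
FD 16: (26.177,-54) -> (40.033,-62) [heading=330, draw]
RT 215: heading 330 -> 115
Final: pos=(40.033,-62), heading=115, 6 segment(s) drawn

Segment endpoints: x in {-5, -5, -5, -2.402, 10.588, 26.177, 40.033}, y in {-62, -54, -45, -37.5, -36, -22, -10}
xmin=-5, ymin=-62, xmax=40.033, ymax=-10

Answer: -5 -62 40.033 -10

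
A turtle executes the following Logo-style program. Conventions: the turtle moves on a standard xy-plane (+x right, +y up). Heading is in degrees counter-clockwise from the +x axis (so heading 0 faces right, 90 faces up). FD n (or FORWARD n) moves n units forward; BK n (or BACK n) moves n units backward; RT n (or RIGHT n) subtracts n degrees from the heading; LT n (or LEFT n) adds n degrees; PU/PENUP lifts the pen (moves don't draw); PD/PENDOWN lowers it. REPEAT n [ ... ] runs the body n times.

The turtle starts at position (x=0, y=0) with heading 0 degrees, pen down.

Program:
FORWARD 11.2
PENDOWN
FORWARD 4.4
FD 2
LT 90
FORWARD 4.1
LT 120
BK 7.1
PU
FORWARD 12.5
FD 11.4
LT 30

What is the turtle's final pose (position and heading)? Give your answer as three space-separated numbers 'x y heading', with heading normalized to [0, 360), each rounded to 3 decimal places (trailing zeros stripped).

Executing turtle program step by step:
Start: pos=(0,0), heading=0, pen down
FD 11.2: (0,0) -> (11.2,0) [heading=0, draw]
PD: pen down
FD 4.4: (11.2,0) -> (15.6,0) [heading=0, draw]
FD 2: (15.6,0) -> (17.6,0) [heading=0, draw]
LT 90: heading 0 -> 90
FD 4.1: (17.6,0) -> (17.6,4.1) [heading=90, draw]
LT 120: heading 90 -> 210
BK 7.1: (17.6,4.1) -> (23.749,7.65) [heading=210, draw]
PU: pen up
FD 12.5: (23.749,7.65) -> (12.923,1.4) [heading=210, move]
FD 11.4: (12.923,1.4) -> (3.051,-4.3) [heading=210, move]
LT 30: heading 210 -> 240
Final: pos=(3.051,-4.3), heading=240, 5 segment(s) drawn

Answer: 3.051 -4.3 240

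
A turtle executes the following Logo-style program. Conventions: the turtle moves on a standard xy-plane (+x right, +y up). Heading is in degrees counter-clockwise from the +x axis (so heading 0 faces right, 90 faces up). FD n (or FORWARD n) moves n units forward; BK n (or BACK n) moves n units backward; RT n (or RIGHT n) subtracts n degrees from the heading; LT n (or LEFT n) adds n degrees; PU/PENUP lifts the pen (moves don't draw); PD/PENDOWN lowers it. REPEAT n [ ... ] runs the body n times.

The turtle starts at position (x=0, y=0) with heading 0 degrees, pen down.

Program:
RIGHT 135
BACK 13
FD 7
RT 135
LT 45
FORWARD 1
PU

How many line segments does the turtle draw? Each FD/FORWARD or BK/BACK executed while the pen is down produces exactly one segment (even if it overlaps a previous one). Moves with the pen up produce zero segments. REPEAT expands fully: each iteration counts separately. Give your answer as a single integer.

Executing turtle program step by step:
Start: pos=(0,0), heading=0, pen down
RT 135: heading 0 -> 225
BK 13: (0,0) -> (9.192,9.192) [heading=225, draw]
FD 7: (9.192,9.192) -> (4.243,4.243) [heading=225, draw]
RT 135: heading 225 -> 90
LT 45: heading 90 -> 135
FD 1: (4.243,4.243) -> (3.536,4.95) [heading=135, draw]
PU: pen up
Final: pos=(3.536,4.95), heading=135, 3 segment(s) drawn
Segments drawn: 3

Answer: 3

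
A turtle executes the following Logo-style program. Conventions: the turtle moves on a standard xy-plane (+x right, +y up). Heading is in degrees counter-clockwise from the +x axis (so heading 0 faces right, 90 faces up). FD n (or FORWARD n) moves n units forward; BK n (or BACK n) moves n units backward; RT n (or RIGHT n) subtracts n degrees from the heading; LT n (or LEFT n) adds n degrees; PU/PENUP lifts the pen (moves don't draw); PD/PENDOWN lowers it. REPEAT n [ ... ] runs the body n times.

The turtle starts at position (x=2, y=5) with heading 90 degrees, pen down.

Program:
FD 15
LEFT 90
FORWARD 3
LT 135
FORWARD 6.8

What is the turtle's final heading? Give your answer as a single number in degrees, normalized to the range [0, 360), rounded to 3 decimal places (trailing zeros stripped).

Executing turtle program step by step:
Start: pos=(2,5), heading=90, pen down
FD 15: (2,5) -> (2,20) [heading=90, draw]
LT 90: heading 90 -> 180
FD 3: (2,20) -> (-1,20) [heading=180, draw]
LT 135: heading 180 -> 315
FD 6.8: (-1,20) -> (3.808,15.192) [heading=315, draw]
Final: pos=(3.808,15.192), heading=315, 3 segment(s) drawn

Answer: 315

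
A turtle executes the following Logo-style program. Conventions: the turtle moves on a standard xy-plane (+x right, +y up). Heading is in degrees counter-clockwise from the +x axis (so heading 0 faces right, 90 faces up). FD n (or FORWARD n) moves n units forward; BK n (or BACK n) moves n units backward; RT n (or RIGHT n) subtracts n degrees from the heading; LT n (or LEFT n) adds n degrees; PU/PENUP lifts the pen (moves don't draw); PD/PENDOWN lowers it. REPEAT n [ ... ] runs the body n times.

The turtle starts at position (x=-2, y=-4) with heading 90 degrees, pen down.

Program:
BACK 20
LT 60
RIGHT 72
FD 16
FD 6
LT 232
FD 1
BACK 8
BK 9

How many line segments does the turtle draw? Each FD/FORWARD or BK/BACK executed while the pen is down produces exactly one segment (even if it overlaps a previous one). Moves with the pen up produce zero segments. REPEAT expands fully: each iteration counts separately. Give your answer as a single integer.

Executing turtle program step by step:
Start: pos=(-2,-4), heading=90, pen down
BK 20: (-2,-4) -> (-2,-24) [heading=90, draw]
LT 60: heading 90 -> 150
RT 72: heading 150 -> 78
FD 16: (-2,-24) -> (1.327,-8.35) [heading=78, draw]
FD 6: (1.327,-8.35) -> (2.574,-2.481) [heading=78, draw]
LT 232: heading 78 -> 310
FD 1: (2.574,-2.481) -> (3.217,-3.247) [heading=310, draw]
BK 8: (3.217,-3.247) -> (-1.925,2.882) [heading=310, draw]
BK 9: (-1.925,2.882) -> (-7.711,9.776) [heading=310, draw]
Final: pos=(-7.711,9.776), heading=310, 6 segment(s) drawn
Segments drawn: 6

Answer: 6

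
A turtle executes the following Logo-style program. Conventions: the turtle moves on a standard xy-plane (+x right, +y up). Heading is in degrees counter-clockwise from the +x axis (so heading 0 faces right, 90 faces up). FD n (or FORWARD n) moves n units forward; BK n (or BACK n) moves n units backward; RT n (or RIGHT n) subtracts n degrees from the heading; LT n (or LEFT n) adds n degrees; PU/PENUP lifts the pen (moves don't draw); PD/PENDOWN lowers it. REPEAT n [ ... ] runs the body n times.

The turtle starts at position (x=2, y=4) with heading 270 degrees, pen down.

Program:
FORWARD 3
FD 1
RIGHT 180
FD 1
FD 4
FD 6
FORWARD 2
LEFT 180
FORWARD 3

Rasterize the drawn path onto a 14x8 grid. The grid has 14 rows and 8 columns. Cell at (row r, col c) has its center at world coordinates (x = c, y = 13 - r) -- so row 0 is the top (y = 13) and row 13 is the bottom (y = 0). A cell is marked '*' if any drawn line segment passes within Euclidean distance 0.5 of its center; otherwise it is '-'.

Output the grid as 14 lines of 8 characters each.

Answer: --*-----
--*-----
--*-----
--*-----
--*-----
--*-----
--*-----
--*-----
--*-----
--*-----
--*-----
--*-----
--*-----
--*-----

Derivation:
Segment 0: (2,4) -> (2,1)
Segment 1: (2,1) -> (2,0)
Segment 2: (2,0) -> (2,1)
Segment 3: (2,1) -> (2,5)
Segment 4: (2,5) -> (2,11)
Segment 5: (2,11) -> (2,13)
Segment 6: (2,13) -> (2,10)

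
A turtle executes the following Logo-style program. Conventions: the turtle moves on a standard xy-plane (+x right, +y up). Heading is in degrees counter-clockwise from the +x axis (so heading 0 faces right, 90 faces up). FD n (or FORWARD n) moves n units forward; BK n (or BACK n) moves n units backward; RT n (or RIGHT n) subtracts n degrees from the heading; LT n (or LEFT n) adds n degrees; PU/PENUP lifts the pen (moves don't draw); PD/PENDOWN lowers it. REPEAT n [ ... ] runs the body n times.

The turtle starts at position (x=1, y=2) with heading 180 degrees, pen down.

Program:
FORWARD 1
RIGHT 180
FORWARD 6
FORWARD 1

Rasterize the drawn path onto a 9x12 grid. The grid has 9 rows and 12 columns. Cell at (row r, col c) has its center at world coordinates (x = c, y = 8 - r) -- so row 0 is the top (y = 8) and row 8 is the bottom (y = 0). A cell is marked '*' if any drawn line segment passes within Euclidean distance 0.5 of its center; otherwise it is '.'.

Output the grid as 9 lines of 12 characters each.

Segment 0: (1,2) -> (0,2)
Segment 1: (0,2) -> (6,2)
Segment 2: (6,2) -> (7,2)

Answer: ............
............
............
............
............
............
********....
............
............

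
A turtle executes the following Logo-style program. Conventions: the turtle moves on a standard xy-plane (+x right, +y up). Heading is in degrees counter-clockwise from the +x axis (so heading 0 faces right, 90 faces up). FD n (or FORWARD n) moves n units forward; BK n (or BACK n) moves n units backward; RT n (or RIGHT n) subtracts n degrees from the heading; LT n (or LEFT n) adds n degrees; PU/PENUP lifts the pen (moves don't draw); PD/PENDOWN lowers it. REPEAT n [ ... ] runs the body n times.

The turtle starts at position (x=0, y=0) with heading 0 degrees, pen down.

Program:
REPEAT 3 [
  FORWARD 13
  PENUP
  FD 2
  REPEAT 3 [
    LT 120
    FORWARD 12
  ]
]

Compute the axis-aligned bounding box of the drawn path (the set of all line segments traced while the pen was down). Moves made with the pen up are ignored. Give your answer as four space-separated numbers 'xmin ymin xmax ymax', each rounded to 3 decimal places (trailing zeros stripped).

Answer: 0 0 13 0

Derivation:
Executing turtle program step by step:
Start: pos=(0,0), heading=0, pen down
REPEAT 3 [
  -- iteration 1/3 --
  FD 13: (0,0) -> (13,0) [heading=0, draw]
  PU: pen up
  FD 2: (13,0) -> (15,0) [heading=0, move]
  REPEAT 3 [
    -- iteration 1/3 --
    LT 120: heading 0 -> 120
    FD 12: (15,0) -> (9,10.392) [heading=120, move]
    -- iteration 2/3 --
    LT 120: heading 120 -> 240
    FD 12: (9,10.392) -> (3,0) [heading=240, move]
    -- iteration 3/3 --
    LT 120: heading 240 -> 0
    FD 12: (3,0) -> (15,0) [heading=0, move]
  ]
  -- iteration 2/3 --
  FD 13: (15,0) -> (28,0) [heading=0, move]
  PU: pen up
  FD 2: (28,0) -> (30,0) [heading=0, move]
  REPEAT 3 [
    -- iteration 1/3 --
    LT 120: heading 0 -> 120
    FD 12: (30,0) -> (24,10.392) [heading=120, move]
    -- iteration 2/3 --
    LT 120: heading 120 -> 240
    FD 12: (24,10.392) -> (18,0) [heading=240, move]
    -- iteration 3/3 --
    LT 120: heading 240 -> 0
    FD 12: (18,0) -> (30,0) [heading=0, move]
  ]
  -- iteration 3/3 --
  FD 13: (30,0) -> (43,0) [heading=0, move]
  PU: pen up
  FD 2: (43,0) -> (45,0) [heading=0, move]
  REPEAT 3 [
    -- iteration 1/3 --
    LT 120: heading 0 -> 120
    FD 12: (45,0) -> (39,10.392) [heading=120, move]
    -- iteration 2/3 --
    LT 120: heading 120 -> 240
    FD 12: (39,10.392) -> (33,0) [heading=240, move]
    -- iteration 3/3 --
    LT 120: heading 240 -> 0
    FD 12: (33,0) -> (45,0) [heading=0, move]
  ]
]
Final: pos=(45,0), heading=0, 1 segment(s) drawn

Segment endpoints: x in {0, 13}, y in {0}
xmin=0, ymin=0, xmax=13, ymax=0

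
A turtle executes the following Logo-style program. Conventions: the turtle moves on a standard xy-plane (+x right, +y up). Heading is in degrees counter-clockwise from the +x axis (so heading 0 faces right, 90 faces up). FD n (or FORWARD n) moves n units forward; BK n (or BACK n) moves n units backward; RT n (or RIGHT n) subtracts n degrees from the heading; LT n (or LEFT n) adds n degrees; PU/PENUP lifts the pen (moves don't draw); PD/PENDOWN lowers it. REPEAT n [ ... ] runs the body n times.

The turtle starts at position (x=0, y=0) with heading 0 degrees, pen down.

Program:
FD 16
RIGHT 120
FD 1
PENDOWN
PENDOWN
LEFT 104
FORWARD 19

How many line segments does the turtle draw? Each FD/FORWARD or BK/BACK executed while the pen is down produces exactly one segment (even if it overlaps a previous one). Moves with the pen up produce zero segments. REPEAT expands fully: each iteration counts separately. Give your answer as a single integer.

Executing turtle program step by step:
Start: pos=(0,0), heading=0, pen down
FD 16: (0,0) -> (16,0) [heading=0, draw]
RT 120: heading 0 -> 240
FD 1: (16,0) -> (15.5,-0.866) [heading=240, draw]
PD: pen down
PD: pen down
LT 104: heading 240 -> 344
FD 19: (15.5,-0.866) -> (33.764,-6.103) [heading=344, draw]
Final: pos=(33.764,-6.103), heading=344, 3 segment(s) drawn
Segments drawn: 3

Answer: 3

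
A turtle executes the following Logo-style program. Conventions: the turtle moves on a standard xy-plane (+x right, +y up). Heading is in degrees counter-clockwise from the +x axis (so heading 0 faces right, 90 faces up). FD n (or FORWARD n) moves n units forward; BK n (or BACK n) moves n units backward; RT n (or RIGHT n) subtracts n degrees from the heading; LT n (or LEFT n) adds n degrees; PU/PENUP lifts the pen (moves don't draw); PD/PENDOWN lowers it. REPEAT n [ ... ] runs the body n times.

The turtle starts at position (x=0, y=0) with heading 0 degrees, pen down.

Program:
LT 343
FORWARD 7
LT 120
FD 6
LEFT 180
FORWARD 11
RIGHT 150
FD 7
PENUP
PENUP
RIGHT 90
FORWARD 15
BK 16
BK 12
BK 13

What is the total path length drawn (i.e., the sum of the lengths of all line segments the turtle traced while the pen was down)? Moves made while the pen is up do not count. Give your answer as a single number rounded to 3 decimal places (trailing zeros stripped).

Executing turtle program step by step:
Start: pos=(0,0), heading=0, pen down
LT 343: heading 0 -> 343
FD 7: (0,0) -> (6.694,-2.047) [heading=343, draw]
LT 120: heading 343 -> 103
FD 6: (6.694,-2.047) -> (5.344,3.8) [heading=103, draw]
LT 180: heading 103 -> 283
FD 11: (5.344,3.8) -> (7.819,-6.918) [heading=283, draw]
RT 150: heading 283 -> 133
FD 7: (7.819,-6.918) -> (3.045,-1.799) [heading=133, draw]
PU: pen up
PU: pen up
RT 90: heading 133 -> 43
FD 15: (3.045,-1.799) -> (14.015,8.431) [heading=43, move]
BK 16: (14.015,8.431) -> (2.314,-2.481) [heading=43, move]
BK 12: (2.314,-2.481) -> (-6.463,-10.665) [heading=43, move]
BK 13: (-6.463,-10.665) -> (-15.97,-19.531) [heading=43, move]
Final: pos=(-15.97,-19.531), heading=43, 4 segment(s) drawn

Segment lengths:
  seg 1: (0,0) -> (6.694,-2.047), length = 7
  seg 2: (6.694,-2.047) -> (5.344,3.8), length = 6
  seg 3: (5.344,3.8) -> (7.819,-6.918), length = 11
  seg 4: (7.819,-6.918) -> (3.045,-1.799), length = 7
Total = 31

Answer: 31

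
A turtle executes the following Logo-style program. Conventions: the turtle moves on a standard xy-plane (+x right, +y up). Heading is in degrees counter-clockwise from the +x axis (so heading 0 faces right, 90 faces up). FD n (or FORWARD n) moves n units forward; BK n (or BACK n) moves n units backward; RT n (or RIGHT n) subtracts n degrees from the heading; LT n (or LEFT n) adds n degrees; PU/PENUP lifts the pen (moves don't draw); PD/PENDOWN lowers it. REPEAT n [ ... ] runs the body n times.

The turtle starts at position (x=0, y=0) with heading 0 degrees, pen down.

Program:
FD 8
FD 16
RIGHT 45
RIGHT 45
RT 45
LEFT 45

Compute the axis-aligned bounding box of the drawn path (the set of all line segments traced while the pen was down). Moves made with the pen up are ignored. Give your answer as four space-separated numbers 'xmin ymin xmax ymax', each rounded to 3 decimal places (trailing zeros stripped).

Answer: 0 0 24 0

Derivation:
Executing turtle program step by step:
Start: pos=(0,0), heading=0, pen down
FD 8: (0,0) -> (8,0) [heading=0, draw]
FD 16: (8,0) -> (24,0) [heading=0, draw]
RT 45: heading 0 -> 315
RT 45: heading 315 -> 270
RT 45: heading 270 -> 225
LT 45: heading 225 -> 270
Final: pos=(24,0), heading=270, 2 segment(s) drawn

Segment endpoints: x in {0, 8, 24}, y in {0}
xmin=0, ymin=0, xmax=24, ymax=0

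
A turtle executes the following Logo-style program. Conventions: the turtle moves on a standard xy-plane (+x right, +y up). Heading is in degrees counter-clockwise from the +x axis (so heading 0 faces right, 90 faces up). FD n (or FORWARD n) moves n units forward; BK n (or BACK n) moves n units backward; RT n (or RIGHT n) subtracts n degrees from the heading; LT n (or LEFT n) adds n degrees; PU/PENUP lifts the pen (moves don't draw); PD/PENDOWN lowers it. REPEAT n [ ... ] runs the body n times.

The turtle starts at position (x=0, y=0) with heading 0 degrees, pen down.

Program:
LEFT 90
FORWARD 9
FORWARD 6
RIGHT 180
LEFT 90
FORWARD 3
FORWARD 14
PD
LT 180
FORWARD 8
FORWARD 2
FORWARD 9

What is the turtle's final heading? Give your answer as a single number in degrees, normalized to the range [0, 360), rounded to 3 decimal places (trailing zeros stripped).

Answer: 180

Derivation:
Executing turtle program step by step:
Start: pos=(0,0), heading=0, pen down
LT 90: heading 0 -> 90
FD 9: (0,0) -> (0,9) [heading=90, draw]
FD 6: (0,9) -> (0,15) [heading=90, draw]
RT 180: heading 90 -> 270
LT 90: heading 270 -> 0
FD 3: (0,15) -> (3,15) [heading=0, draw]
FD 14: (3,15) -> (17,15) [heading=0, draw]
PD: pen down
LT 180: heading 0 -> 180
FD 8: (17,15) -> (9,15) [heading=180, draw]
FD 2: (9,15) -> (7,15) [heading=180, draw]
FD 9: (7,15) -> (-2,15) [heading=180, draw]
Final: pos=(-2,15), heading=180, 7 segment(s) drawn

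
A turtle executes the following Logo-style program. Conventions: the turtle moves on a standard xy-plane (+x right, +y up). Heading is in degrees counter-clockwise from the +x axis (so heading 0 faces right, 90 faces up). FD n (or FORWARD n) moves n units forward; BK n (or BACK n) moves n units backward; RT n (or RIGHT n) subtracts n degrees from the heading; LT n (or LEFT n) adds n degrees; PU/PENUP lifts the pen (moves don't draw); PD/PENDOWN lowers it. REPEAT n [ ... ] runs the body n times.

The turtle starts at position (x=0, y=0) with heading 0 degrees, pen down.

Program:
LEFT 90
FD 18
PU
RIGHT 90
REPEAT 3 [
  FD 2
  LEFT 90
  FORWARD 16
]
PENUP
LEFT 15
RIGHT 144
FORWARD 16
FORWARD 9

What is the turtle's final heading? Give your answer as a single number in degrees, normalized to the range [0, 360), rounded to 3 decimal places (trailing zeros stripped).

Executing turtle program step by step:
Start: pos=(0,0), heading=0, pen down
LT 90: heading 0 -> 90
FD 18: (0,0) -> (0,18) [heading=90, draw]
PU: pen up
RT 90: heading 90 -> 0
REPEAT 3 [
  -- iteration 1/3 --
  FD 2: (0,18) -> (2,18) [heading=0, move]
  LT 90: heading 0 -> 90
  FD 16: (2,18) -> (2,34) [heading=90, move]
  -- iteration 2/3 --
  FD 2: (2,34) -> (2,36) [heading=90, move]
  LT 90: heading 90 -> 180
  FD 16: (2,36) -> (-14,36) [heading=180, move]
  -- iteration 3/3 --
  FD 2: (-14,36) -> (-16,36) [heading=180, move]
  LT 90: heading 180 -> 270
  FD 16: (-16,36) -> (-16,20) [heading=270, move]
]
PU: pen up
LT 15: heading 270 -> 285
RT 144: heading 285 -> 141
FD 16: (-16,20) -> (-28.434,30.069) [heading=141, move]
FD 9: (-28.434,30.069) -> (-35.429,35.733) [heading=141, move]
Final: pos=(-35.429,35.733), heading=141, 1 segment(s) drawn

Answer: 141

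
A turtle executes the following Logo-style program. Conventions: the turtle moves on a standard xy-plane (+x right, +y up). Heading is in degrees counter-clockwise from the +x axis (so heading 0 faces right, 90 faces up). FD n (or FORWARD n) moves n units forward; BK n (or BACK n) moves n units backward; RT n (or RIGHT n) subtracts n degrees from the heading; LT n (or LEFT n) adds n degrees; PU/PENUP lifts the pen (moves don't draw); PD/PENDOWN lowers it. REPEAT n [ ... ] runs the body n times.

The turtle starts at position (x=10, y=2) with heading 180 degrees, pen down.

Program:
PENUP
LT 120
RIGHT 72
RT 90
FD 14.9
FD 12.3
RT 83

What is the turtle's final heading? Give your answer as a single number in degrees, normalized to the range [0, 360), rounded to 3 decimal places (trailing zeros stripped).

Answer: 55

Derivation:
Executing turtle program step by step:
Start: pos=(10,2), heading=180, pen down
PU: pen up
LT 120: heading 180 -> 300
RT 72: heading 300 -> 228
RT 90: heading 228 -> 138
FD 14.9: (10,2) -> (-1.073,11.97) [heading=138, move]
FD 12.3: (-1.073,11.97) -> (-10.214,20.2) [heading=138, move]
RT 83: heading 138 -> 55
Final: pos=(-10.214,20.2), heading=55, 0 segment(s) drawn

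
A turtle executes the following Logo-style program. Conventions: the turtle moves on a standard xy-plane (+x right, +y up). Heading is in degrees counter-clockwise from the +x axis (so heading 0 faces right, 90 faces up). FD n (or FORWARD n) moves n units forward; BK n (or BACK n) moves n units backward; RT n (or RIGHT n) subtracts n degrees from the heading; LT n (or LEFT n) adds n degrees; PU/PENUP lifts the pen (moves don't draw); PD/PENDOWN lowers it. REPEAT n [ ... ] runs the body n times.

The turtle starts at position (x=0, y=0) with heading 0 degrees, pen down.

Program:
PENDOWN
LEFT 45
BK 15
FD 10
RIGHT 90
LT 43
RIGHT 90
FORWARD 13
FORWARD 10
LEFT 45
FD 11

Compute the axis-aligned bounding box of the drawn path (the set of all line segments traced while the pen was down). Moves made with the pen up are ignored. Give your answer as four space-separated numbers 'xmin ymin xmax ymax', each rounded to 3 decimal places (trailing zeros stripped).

Executing turtle program step by step:
Start: pos=(0,0), heading=0, pen down
PD: pen down
LT 45: heading 0 -> 45
BK 15: (0,0) -> (-10.607,-10.607) [heading=45, draw]
FD 10: (-10.607,-10.607) -> (-3.536,-3.536) [heading=45, draw]
RT 90: heading 45 -> 315
LT 43: heading 315 -> 358
RT 90: heading 358 -> 268
FD 13: (-3.536,-3.536) -> (-3.989,-16.528) [heading=268, draw]
FD 10: (-3.989,-16.528) -> (-4.338,-26.522) [heading=268, draw]
LT 45: heading 268 -> 313
FD 11: (-4.338,-26.522) -> (3.164,-34.566) [heading=313, draw]
Final: pos=(3.164,-34.566), heading=313, 5 segment(s) drawn

Segment endpoints: x in {-10.607, -4.338, -3.989, -3.536, 0, 3.164}, y in {-34.566, -26.522, -16.528, -10.607, -3.536, 0}
xmin=-10.607, ymin=-34.566, xmax=3.164, ymax=0

Answer: -10.607 -34.566 3.164 0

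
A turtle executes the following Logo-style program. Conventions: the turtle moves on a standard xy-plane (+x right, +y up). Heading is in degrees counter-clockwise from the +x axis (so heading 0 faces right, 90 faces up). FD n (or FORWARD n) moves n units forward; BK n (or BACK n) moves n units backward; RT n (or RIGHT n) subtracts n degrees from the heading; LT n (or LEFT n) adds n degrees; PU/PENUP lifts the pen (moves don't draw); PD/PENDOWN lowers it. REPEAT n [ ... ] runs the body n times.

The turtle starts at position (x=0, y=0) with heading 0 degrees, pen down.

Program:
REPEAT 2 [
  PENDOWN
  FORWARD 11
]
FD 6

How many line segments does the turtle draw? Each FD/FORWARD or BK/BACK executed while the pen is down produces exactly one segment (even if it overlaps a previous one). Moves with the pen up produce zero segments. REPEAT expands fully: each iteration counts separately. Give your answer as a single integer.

Answer: 3

Derivation:
Executing turtle program step by step:
Start: pos=(0,0), heading=0, pen down
REPEAT 2 [
  -- iteration 1/2 --
  PD: pen down
  FD 11: (0,0) -> (11,0) [heading=0, draw]
  -- iteration 2/2 --
  PD: pen down
  FD 11: (11,0) -> (22,0) [heading=0, draw]
]
FD 6: (22,0) -> (28,0) [heading=0, draw]
Final: pos=(28,0), heading=0, 3 segment(s) drawn
Segments drawn: 3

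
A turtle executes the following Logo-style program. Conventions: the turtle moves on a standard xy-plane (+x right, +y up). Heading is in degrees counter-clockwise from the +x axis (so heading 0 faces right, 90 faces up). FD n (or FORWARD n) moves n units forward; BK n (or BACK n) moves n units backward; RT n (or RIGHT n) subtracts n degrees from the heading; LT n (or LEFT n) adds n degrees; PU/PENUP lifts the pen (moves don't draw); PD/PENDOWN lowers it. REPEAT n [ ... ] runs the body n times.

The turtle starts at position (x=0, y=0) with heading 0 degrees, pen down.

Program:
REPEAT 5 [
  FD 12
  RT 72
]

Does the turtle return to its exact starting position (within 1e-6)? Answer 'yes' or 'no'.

Executing turtle program step by step:
Start: pos=(0,0), heading=0, pen down
REPEAT 5 [
  -- iteration 1/5 --
  FD 12: (0,0) -> (12,0) [heading=0, draw]
  RT 72: heading 0 -> 288
  -- iteration 2/5 --
  FD 12: (12,0) -> (15.708,-11.413) [heading=288, draw]
  RT 72: heading 288 -> 216
  -- iteration 3/5 --
  FD 12: (15.708,-11.413) -> (6,-18.466) [heading=216, draw]
  RT 72: heading 216 -> 144
  -- iteration 4/5 --
  FD 12: (6,-18.466) -> (-3.708,-11.413) [heading=144, draw]
  RT 72: heading 144 -> 72
  -- iteration 5/5 --
  FD 12: (-3.708,-11.413) -> (0,0) [heading=72, draw]
  RT 72: heading 72 -> 0
]
Final: pos=(0,0), heading=0, 5 segment(s) drawn

Start position: (0, 0)
Final position: (0, 0)
Distance = 0; < 1e-6 -> CLOSED

Answer: yes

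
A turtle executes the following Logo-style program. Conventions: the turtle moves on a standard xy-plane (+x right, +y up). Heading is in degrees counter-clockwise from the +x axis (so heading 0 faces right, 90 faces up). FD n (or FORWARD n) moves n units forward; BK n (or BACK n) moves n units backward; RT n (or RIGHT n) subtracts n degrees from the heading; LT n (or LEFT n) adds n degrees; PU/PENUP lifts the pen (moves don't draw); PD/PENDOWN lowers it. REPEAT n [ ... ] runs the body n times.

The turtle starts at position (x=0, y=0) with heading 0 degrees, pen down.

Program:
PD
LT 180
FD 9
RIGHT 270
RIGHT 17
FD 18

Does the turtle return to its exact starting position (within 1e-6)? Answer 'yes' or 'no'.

Answer: no

Derivation:
Executing turtle program step by step:
Start: pos=(0,0), heading=0, pen down
PD: pen down
LT 180: heading 0 -> 180
FD 9: (0,0) -> (-9,0) [heading=180, draw]
RT 270: heading 180 -> 270
RT 17: heading 270 -> 253
FD 18: (-9,0) -> (-14.263,-17.213) [heading=253, draw]
Final: pos=(-14.263,-17.213), heading=253, 2 segment(s) drawn

Start position: (0, 0)
Final position: (-14.263, -17.213)
Distance = 22.355; >= 1e-6 -> NOT closed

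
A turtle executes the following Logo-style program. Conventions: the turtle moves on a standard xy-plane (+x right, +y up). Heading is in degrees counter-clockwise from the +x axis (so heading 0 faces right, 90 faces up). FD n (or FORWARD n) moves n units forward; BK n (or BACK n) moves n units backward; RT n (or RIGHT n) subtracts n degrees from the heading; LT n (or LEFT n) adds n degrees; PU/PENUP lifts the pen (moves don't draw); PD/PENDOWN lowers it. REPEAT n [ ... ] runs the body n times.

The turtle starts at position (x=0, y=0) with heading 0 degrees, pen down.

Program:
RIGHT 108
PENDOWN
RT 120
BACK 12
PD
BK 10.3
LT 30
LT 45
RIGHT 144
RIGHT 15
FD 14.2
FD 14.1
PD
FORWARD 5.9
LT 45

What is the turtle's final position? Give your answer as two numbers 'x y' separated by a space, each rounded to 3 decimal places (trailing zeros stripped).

Executing turtle program step by step:
Start: pos=(0,0), heading=0, pen down
RT 108: heading 0 -> 252
PD: pen down
RT 120: heading 252 -> 132
BK 12: (0,0) -> (8.03,-8.918) [heading=132, draw]
PD: pen down
BK 10.3: (8.03,-8.918) -> (14.922,-16.572) [heading=132, draw]
LT 30: heading 132 -> 162
LT 45: heading 162 -> 207
RT 144: heading 207 -> 63
RT 15: heading 63 -> 48
FD 14.2: (14.922,-16.572) -> (24.423,-6.019) [heading=48, draw]
FD 14.1: (24.423,-6.019) -> (33.858,4.459) [heading=48, draw]
PD: pen down
FD 5.9: (33.858,4.459) -> (37.806,8.843) [heading=48, draw]
LT 45: heading 48 -> 93
Final: pos=(37.806,8.843), heading=93, 5 segment(s) drawn

Answer: 37.806 8.843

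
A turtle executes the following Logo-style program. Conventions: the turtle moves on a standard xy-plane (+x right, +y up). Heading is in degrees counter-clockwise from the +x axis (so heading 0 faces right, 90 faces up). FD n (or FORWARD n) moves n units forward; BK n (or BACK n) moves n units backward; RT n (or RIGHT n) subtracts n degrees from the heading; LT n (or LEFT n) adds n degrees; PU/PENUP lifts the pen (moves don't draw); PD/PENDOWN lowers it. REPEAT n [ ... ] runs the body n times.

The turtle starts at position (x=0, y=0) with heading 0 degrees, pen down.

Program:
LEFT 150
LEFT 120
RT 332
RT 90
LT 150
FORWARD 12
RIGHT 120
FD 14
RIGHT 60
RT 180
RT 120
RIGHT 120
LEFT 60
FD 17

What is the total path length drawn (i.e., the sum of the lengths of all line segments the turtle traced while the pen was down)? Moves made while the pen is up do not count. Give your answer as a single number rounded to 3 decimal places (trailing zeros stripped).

Executing turtle program step by step:
Start: pos=(0,0), heading=0, pen down
LT 150: heading 0 -> 150
LT 120: heading 150 -> 270
RT 332: heading 270 -> 298
RT 90: heading 298 -> 208
LT 150: heading 208 -> 358
FD 12: (0,0) -> (11.993,-0.419) [heading=358, draw]
RT 120: heading 358 -> 238
FD 14: (11.993,-0.419) -> (4.574,-12.291) [heading=238, draw]
RT 60: heading 238 -> 178
RT 180: heading 178 -> 358
RT 120: heading 358 -> 238
RT 120: heading 238 -> 118
LT 60: heading 118 -> 178
FD 17: (4.574,-12.291) -> (-12.416,-11.698) [heading=178, draw]
Final: pos=(-12.416,-11.698), heading=178, 3 segment(s) drawn

Segment lengths:
  seg 1: (0,0) -> (11.993,-0.419), length = 12
  seg 2: (11.993,-0.419) -> (4.574,-12.291), length = 14
  seg 3: (4.574,-12.291) -> (-12.416,-11.698), length = 17
Total = 43

Answer: 43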